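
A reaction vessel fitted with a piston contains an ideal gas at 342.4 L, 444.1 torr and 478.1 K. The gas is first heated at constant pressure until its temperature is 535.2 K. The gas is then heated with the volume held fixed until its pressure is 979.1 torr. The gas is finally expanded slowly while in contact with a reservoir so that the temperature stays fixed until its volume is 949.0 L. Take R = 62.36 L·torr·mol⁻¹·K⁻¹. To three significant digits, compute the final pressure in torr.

Isobaric, so V/T is constant: P₂ = P₁; V₂ = V₁·(T₂/T₁) = 383.3 L.
Isochoric, so P/T is constant: V₃ = V₂; T₃ = T₂·(P₃/P₂) = 1180 K.
T constant ⇒ Boyle's law P V = const: T₄ = T₃; P₄ = P₃·(V₃/V₄) = 395.5 torr.

P₄ ≈ 395 torr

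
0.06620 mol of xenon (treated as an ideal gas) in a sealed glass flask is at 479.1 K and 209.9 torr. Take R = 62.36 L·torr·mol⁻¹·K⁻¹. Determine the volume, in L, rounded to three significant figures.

PV = nRT ⇒ V = nRT/P = (0.06620 × 62.36 × 479.1) / 209.9

V ≈ 9.42 L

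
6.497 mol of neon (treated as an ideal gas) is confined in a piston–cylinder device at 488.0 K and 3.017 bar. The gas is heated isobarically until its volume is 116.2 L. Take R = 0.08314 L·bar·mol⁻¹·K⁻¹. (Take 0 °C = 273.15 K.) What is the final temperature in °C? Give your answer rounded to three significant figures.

From PV = nRT: V₁ = nRT₁/P₁ = 87.37 L.
P constant ⇒ V ∝ T: P₂ = P₁; T₂ = T₁·(V₂/V₁) = 649.0 K.

T₂ ≈ 376 °C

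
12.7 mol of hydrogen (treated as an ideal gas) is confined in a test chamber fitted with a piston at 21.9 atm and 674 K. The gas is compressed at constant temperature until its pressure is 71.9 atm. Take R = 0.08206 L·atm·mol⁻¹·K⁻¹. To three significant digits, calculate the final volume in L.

From PV = nRT: V₁ = nRT₁/P₁ = 32.07 L.
Isothermal, so P V is constant: T₂ = T₁; V₂ = V₁·(P₁/P₂) = 9.769 L.

V₂ ≈ 9.77 L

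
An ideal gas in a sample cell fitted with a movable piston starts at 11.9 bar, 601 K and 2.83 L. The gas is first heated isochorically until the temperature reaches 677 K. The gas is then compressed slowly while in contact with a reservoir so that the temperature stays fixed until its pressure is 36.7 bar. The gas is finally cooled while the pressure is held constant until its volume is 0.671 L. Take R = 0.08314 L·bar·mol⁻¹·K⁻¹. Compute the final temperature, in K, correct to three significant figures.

T₄ ≈ 439 K

Isochoric, so P/T is constant: V₂ = V₁; P₂ = P₁·(T₂/T₁) = 13.40 bar.
T constant ⇒ Boyle's law P V = const: T₃ = T₂; V₃ = V₂·(P₂/P₃) = 1.034 L.
Isobaric, so V/T is constant: P₄ = P₃; T₄ = T₃·(V₄/V₃) = 439.5 K.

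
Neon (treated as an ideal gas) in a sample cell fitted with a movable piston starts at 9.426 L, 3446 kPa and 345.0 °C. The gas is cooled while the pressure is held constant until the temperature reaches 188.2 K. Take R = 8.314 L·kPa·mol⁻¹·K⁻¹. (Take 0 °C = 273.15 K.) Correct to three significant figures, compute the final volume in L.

V₂ ≈ 2.87 L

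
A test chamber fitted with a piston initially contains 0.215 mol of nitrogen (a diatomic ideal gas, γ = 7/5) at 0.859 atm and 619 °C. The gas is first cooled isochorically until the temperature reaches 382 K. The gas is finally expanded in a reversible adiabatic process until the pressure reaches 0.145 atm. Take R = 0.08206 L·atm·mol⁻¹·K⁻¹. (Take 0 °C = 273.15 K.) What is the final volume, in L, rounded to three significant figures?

Convert: T₁ = 892.1 K.
From PV = nRT: V₁ = nRT₁/P₁ = 18.32 L.
V constant ⇒ P ∝ T: V₂ = V₁; P₂ = P₁·(T₂/T₁) = 0.3678 atm.
Reversible adiabatic, γ = 7/5: T₃ = T₂·(P₃/P₂)^((γ−1)/γ) = 292.8 K; V₃ = V₂·(P₂/P₃)^(1/γ) = 35.63 L.

V₃ ≈ 35.6 L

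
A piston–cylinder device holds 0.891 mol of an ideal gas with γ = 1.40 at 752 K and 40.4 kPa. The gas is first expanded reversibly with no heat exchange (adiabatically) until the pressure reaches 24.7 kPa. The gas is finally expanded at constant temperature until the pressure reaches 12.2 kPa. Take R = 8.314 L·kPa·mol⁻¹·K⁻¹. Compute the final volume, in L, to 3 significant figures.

V₃ ≈ 397 L

From PV = nRT: V₁ = nRT₁/P₁ = 137.9 L.
Reversible adiabatic, γ = 1.40: T₂ = T₁·(P₂/P₁)^((γ−1)/γ) = 653.4 K; V₂ = V₁·(P₁/P₂)^(1/γ) = 196.0 L.
Isothermal, so P V is constant: T₃ = T₂; V₃ = V₂·(P₂/P₃) = 396.7 L.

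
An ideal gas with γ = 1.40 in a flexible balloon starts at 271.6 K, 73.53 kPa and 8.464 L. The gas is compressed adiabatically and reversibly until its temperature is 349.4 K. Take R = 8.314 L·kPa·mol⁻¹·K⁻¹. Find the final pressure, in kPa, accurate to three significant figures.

Adiabatic (γ = 1.40), T V^(γ−1) and P V^γ constant: P₂ = P₁·(T₂/T₁)^(γ/(γ−1)) = 177.6 kPa; V₂ = V₁·(T₁/T₂)^(1/(γ−1)) = 4.509 L.

P₂ ≈ 178 kPa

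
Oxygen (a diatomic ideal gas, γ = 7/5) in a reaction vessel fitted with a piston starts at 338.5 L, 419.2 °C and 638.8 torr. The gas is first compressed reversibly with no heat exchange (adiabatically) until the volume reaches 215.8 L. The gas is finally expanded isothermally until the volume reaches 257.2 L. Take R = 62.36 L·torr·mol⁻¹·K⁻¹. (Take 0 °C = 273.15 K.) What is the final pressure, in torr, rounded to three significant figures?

Convert: T₁ = 692.3 K.
Adiabatic (γ = 7/5), T V^(γ−1) and P V^γ constant: T₂ = T₁·(V₁/V₂)^(γ−1) = 829.0 K; P₂ = P₁·(V₁/V₂)^γ = 1200 torr.
Isothermal, so P V is constant: T₃ = T₂; P₃ = P₂·(V₂/V₃) = 1007 torr.

P₃ ≈ 1.01e+03 torr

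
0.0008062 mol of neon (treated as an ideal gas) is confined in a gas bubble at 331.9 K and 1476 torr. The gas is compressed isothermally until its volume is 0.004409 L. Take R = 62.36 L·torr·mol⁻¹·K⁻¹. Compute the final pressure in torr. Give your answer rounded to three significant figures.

From PV = nRT: V₁ = nRT₁/P₁ = 0.01130 L.
T constant ⇒ Boyle's law P V = const: T₂ = T₁; P₂ = P₁·(V₁/V₂) = 3785 torr.

P₂ ≈ 3.78e+03 torr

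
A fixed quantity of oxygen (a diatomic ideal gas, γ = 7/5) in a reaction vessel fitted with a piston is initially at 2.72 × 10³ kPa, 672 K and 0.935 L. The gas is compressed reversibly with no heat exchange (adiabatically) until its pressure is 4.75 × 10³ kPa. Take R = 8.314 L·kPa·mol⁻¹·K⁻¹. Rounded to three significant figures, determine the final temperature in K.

T₂ ≈ 788 K

Adiabatic (γ = 7/5), T V^(γ−1) and P V^γ constant: T₂ = T₁·(P₂/P₁)^((γ−1)/γ) = 788.0 K; V₂ = V₁·(P₁/P₂)^(1/γ) = 0.6279 L.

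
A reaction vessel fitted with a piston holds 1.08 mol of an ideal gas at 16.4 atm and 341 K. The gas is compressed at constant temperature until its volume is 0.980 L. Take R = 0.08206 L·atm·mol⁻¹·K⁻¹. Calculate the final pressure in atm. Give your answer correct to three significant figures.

From PV = nRT: V₁ = nRT₁/P₁ = 1.843 L.
Isothermal, so P V is constant: T₂ = T₁; P₂ = P₁·(V₁/V₂) = 30.84 atm.

P₂ ≈ 30.8 atm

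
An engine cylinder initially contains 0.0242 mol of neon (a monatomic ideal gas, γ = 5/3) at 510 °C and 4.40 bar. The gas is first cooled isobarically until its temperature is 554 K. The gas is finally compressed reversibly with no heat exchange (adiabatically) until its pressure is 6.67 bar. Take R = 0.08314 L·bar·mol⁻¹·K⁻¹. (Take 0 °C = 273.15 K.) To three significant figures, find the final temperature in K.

T₃ ≈ 654 K

Convert: T₁ = 783.1 K.
From PV = nRT: V₁ = nRT₁/P₁ = 0.3581 L.
P constant ⇒ V ∝ T: P₂ = P₁; V₂ = V₁·(T₂/T₁) = 0.2533 L.
Adiabatic (γ = 5/3), T V^(γ−1) and P V^γ constant: T₃ = T₂·(P₃/P₂)^((γ−1)/γ) = 654.3 K; V₃ = V₂·(P₂/P₃)^(1/γ) = 0.1974 L.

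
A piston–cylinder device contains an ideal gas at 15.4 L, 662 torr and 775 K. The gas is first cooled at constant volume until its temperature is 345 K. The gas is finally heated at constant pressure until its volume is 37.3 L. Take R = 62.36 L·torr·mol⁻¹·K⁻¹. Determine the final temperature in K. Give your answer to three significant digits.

V constant ⇒ P ∝ T: V₂ = V₁; P₂ = P₁·(T₂/T₁) = 294.7 torr.
P constant ⇒ V ∝ T: P₃ = P₂; T₃ = T₂·(V₃/V₂) = 835.6 K.

T₃ ≈ 836 K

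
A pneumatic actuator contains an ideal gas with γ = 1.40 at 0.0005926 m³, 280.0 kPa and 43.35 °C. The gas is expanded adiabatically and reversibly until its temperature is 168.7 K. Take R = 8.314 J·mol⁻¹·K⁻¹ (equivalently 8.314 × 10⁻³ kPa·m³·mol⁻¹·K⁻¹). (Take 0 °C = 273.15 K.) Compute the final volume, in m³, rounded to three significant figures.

Convert: T₁ = 316.5 K.
Adiabatic (γ = 1.40), T V^(γ−1) and P V^γ constant: P₂ = P₁·(T₂/T₁)^(γ/(γ−1)) = 30.96 kPa; V₂ = V₁·(T₁/T₂)^(1/(γ−1)) = 0.002857 m³.

V₂ ≈ 0.00286 m³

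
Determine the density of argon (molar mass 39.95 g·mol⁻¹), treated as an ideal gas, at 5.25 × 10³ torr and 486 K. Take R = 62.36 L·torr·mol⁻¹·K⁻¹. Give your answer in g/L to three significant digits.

ρ ≈ 6.92 g/L

ρ = PM/(RT) = (5.25e+03 × 39.95) / (62.36 × 486.0)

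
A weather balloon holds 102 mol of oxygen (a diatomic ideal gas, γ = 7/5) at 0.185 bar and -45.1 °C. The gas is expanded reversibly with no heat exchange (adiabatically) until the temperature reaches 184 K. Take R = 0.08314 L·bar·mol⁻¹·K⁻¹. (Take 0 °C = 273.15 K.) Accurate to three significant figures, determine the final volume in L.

V₂ ≈ 1.79e+04 L

Convert: T₁ = 228.0 K.
From PV = nRT: V₁ = nRT₁/P₁ = 1.045e+04 L.
Adiabatic (γ = 7/5), T V^(γ−1) and P V^γ constant: P₂ = P₁·(T₂/T₁)^(γ/(γ−1)) = 0.08728 bar; V₂ = V₁·(T₁/T₂)^(1/(γ−1)) = 1.788e+04 L.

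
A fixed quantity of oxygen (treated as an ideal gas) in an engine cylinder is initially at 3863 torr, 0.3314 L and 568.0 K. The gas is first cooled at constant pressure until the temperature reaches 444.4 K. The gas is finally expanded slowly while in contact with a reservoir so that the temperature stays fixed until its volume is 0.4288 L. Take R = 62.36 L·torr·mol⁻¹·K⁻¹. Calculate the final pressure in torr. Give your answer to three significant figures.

P₃ ≈ 2.34e+03 torr

P constant ⇒ V ∝ T: P₂ = P₁; V₂ = V₁·(T₂/T₁) = 0.2593 L.
T constant ⇒ Boyle's law P V = const: T₃ = T₂; P₃ = P₂·(V₂/V₃) = 2336 torr.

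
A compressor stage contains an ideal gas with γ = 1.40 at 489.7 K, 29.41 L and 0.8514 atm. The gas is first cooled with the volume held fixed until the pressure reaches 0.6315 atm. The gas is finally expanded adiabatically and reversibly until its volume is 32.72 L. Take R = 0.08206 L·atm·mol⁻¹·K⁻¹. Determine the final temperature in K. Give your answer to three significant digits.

T₃ ≈ 348 K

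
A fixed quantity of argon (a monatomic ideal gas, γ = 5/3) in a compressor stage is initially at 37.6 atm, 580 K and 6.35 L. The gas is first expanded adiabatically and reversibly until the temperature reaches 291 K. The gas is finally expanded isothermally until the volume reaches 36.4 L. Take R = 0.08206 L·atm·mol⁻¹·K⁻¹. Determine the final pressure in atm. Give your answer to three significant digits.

P₃ ≈ 3.29 atm

Adiabatic (γ = 5/3), T V^(γ−1) and P V^γ constant: P₂ = P₁·(T₂/T₁)^(γ/(γ−1)) = 6.704 atm; V₂ = V₁·(T₁/T₂)^(1/(γ−1)) = 17.87 L.
T constant ⇒ Boyle's law P V = const: T₃ = T₂; P₃ = P₂·(V₂/V₃) = 3.291 atm.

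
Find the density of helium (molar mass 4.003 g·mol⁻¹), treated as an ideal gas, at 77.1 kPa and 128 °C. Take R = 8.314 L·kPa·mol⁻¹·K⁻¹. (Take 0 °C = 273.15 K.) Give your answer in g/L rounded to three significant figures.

ρ ≈ 0.0925 g/L

ρ = PM/(RT) = (77.1 × 4.003) / (8.314 × 401.1)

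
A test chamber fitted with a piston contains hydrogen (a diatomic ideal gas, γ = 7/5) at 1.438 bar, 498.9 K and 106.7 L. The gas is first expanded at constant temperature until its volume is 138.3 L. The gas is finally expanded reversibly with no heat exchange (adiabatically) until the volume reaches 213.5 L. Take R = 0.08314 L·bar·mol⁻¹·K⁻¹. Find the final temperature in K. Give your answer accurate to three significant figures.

T₃ ≈ 419 K

Isothermal, so P V is constant: T₂ = T₁; P₂ = P₁·(V₁/V₂) = 1.109 bar.
Adiabatic (γ = 7/5), T V^(γ−1) and P V^γ constant: T₃ = T₂·(V₂/V₃)^(γ−1) = 419.4 K; P₃ = P₂·(V₂/V₃)^γ = 0.6041 bar.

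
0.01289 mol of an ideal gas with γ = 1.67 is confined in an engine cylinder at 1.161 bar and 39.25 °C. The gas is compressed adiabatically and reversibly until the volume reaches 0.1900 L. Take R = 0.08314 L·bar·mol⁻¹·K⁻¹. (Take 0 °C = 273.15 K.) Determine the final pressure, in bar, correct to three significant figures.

Convert: T₁ = 312.4 K.
From PV = nRT: V₁ = nRT₁/P₁ = 0.2884 L.
Adiabatic (γ = 1.67), T V^(γ−1) and P V^γ constant: T₂ = T₁·(V₁/V₂)^(γ−1) = 413.1 K; P₂ = P₁·(V₁/V₂)^γ = 2.330 bar.

P₂ ≈ 2.33 bar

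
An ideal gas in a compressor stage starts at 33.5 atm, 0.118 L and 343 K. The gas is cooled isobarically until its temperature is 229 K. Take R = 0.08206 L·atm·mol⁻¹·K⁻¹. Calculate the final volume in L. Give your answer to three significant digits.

P constant ⇒ V ∝ T: P₂ = P₁; V₂ = V₁·(T₂/T₁) = 0.07878 L.

V₂ ≈ 0.0788 L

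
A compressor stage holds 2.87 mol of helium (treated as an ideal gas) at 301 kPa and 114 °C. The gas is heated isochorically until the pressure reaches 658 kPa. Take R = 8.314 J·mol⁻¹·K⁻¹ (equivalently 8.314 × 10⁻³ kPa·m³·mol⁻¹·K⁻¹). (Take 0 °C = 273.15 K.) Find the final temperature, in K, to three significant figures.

T₂ ≈ 846 K

Convert: T₁ = 387.1 K.
From PV = nRT: V₁ = nRT₁/P₁ = 0.03069 m³.
Isochoric, so P/T is constant: V₂ = V₁; T₂ = T₁·(P₂/P₁) = 846.3 K.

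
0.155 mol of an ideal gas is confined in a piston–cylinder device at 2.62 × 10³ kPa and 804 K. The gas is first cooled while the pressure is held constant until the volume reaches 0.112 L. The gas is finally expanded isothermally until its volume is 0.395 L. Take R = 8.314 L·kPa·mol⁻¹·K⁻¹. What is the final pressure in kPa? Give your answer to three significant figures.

From PV = nRT: V₁ = nRT₁/P₁ = 0.3955 L.
Isobaric, so V/T is constant: P₂ = P₁; T₂ = T₁·(V₂/V₁) = 227.7 K.
T constant ⇒ Boyle's law P V = const: T₃ = T₂; P₃ = P₂·(V₂/V₃) = 742.9 kPa.

P₃ ≈ 743 kPa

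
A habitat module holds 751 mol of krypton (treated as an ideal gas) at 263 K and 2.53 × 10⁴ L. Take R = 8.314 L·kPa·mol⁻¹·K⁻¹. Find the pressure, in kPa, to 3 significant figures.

P ≈ 64.9 kPa

PV = nRT ⇒ P = nRT/V = (751 × 8.314 × 263) / 2.53e+04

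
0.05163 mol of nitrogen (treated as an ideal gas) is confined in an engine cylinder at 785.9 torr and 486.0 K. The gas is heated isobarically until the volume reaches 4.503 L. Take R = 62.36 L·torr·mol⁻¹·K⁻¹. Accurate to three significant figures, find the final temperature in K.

From PV = nRT: V₁ = nRT₁/P₁ = 1.991 L.
Isobaric, so V/T is constant: P₂ = P₁; T₂ = T₁·(V₂/V₁) = 1099 K.

T₂ ≈ 1.10e+03 K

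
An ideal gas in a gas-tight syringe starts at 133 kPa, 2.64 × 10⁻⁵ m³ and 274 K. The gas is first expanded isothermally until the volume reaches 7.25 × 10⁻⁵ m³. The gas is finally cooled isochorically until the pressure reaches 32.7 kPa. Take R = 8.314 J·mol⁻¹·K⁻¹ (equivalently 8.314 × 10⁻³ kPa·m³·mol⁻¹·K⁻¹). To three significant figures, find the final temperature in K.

T₃ ≈ 185 K

Isothermal, so P V is constant: T₂ = T₁; P₂ = P₁·(V₁/V₂) = 48.43 kPa.
Isochoric, so P/T is constant: V₃ = V₂; T₃ = T₂·(P₃/P₂) = 185.0 K.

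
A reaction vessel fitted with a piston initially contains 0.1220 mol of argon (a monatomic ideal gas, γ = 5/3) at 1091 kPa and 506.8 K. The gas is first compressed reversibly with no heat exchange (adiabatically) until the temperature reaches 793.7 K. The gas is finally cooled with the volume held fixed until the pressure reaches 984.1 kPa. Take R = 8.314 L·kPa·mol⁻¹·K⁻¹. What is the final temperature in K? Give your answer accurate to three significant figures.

T₃ ≈ 233 K

From PV = nRT: V₁ = nRT₁/P₁ = 0.4712 L.
Reversible adiabatic, γ = 5/3: P₂ = P₁·(T₂/T₁)^(γ/(γ−1)) = 3349 kPa; V₂ = V₁·(T₁/T₂)^(1/(γ−1)) = 0.2404 L.
Isochoric, so P/T is constant: V₃ = V₂; T₃ = T₂·(P₃/P₂) = 233.2 K.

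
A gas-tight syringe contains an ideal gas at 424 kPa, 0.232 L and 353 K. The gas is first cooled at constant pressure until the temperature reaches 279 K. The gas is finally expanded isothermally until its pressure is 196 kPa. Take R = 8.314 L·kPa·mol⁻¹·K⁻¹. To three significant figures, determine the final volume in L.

V₃ ≈ 0.397 L

P constant ⇒ V ∝ T: P₂ = P₁; V₂ = V₁·(T₂/T₁) = 0.1834 L.
Isothermal, so P V is constant: T₃ = T₂; V₃ = V₂·(P₂/P₃) = 0.3967 L.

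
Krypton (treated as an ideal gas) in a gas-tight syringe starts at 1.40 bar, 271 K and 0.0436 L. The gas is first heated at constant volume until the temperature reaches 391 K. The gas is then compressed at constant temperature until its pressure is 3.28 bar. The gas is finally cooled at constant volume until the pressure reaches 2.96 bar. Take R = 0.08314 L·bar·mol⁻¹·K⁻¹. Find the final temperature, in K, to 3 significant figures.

Isochoric, so P/T is constant: V₂ = V₁; P₂ = P₁·(T₂/T₁) = 2.020 bar.
T constant ⇒ Boyle's law P V = const: T₃ = T₂; V₃ = V₂·(P₂/P₃) = 0.02685 L.
Isochoric, so P/T is constant: V₄ = V₃; T₄ = T₃·(P₄/P₃) = 352.9 K.

T₄ ≈ 353 K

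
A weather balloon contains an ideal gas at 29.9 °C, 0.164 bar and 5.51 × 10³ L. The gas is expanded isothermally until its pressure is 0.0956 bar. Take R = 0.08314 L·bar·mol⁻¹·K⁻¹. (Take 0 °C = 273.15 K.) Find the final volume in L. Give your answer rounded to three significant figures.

V₂ ≈ 9.45e+03 L

Convert: T₁ = 303.0 K.
T constant ⇒ Boyle's law P V = const: T₂ = T₁; V₂ = V₁·(P₁/P₂) = 9452 L.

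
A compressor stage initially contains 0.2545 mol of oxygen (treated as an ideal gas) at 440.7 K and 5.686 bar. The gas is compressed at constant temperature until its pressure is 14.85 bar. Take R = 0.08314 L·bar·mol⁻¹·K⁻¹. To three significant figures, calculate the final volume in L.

V₂ ≈ 0.628 L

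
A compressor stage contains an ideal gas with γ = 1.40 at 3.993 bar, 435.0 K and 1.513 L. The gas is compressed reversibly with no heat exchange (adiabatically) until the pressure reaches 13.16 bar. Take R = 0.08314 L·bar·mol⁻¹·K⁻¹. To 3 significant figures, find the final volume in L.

V₂ ≈ 0.645 L

Reversible adiabatic, γ = 1.40: T₂ = T₁·(P₂/P₁)^((γ−1)/γ) = 611.6 K; V₂ = V₁·(P₁/P₂)^(1/γ) = 0.6455 L.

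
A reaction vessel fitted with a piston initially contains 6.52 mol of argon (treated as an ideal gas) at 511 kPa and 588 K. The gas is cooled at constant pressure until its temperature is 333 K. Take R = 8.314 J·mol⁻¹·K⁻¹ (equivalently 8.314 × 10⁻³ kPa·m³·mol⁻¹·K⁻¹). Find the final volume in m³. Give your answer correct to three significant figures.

From PV = nRT: V₁ = nRT₁/P₁ = 0.06238 m³.
P constant ⇒ V ∝ T: P₂ = P₁; V₂ = V₁·(T₂/T₁) = 0.03532 m³.

V₂ ≈ 0.0353 m³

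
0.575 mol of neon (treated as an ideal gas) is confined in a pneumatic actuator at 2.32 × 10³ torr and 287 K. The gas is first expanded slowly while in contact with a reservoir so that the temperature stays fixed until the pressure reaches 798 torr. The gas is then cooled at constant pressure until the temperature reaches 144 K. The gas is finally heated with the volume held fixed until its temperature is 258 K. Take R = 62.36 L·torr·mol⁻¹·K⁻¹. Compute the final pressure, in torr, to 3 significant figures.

P₄ ≈ 1.43e+03 torr

From PV = nRT: V₁ = nRT₁/P₁ = 4.436 L.
Isothermal, so P V is constant: T₂ = T₁; V₂ = V₁·(P₁/P₂) = 12.90 L.
Isobaric, so V/T is constant: P₃ = P₂; V₃ = V₂·(T₃/T₂) = 6.470 L.
V constant ⇒ P ∝ T: V₄ = V₃; P₄ = P₃·(T₄/T₃) = 1430 torr.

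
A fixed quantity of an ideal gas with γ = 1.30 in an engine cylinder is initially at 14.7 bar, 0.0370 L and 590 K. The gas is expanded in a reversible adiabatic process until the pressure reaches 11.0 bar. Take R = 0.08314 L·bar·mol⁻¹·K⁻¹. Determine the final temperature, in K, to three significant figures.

Adiabatic (γ = 1.30), T V^(γ−1) and P V^γ constant: T₂ = T₁·(P₂/P₁)^((γ−1)/γ) = 551.8 K; V₂ = V₁·(P₁/P₂)^(1/γ) = 0.04625 L.

T₂ ≈ 552 K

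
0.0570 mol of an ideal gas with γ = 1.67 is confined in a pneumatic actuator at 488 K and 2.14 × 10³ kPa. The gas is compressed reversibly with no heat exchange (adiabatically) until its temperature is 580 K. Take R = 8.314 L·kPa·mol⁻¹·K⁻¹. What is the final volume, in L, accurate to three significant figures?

V₂ ≈ 0.0835 L

From PV = nRT: V₁ = nRT₁/P₁ = 0.1081 L.
Adiabatic (γ = 1.67), T V^(γ−1) and P V^γ constant: P₂ = P₁·(T₂/T₁)^(γ/(γ−1)) = 3291 kPa; V₂ = V₁·(T₁/T₂)^(1/(γ−1)) = 0.08351 L.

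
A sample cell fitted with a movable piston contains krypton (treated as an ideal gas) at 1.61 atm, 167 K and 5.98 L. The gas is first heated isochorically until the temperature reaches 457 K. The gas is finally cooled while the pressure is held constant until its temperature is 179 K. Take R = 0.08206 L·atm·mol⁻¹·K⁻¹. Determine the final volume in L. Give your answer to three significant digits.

V₃ ≈ 2.34 L

Isochoric, so P/T is constant: V₂ = V₁; P₂ = P₁·(T₂/T₁) = 4.406 atm.
Isobaric, so V/T is constant: P₃ = P₂; V₃ = V₂·(T₃/T₂) = 2.342 L.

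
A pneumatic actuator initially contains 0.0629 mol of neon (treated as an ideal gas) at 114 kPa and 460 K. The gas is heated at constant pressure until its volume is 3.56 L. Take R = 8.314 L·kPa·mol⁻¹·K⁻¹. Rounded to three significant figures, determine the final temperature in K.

From PV = nRT: V₁ = nRT₁/P₁ = 2.110 L.
P constant ⇒ V ∝ T: P₂ = P₁; T₂ = T₁·(V₂/V₁) = 776.1 K.

T₂ ≈ 776 K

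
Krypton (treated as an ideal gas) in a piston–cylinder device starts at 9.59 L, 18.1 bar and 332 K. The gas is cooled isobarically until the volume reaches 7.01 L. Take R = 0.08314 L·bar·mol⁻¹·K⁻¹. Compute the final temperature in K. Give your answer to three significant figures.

T₂ ≈ 243 K

P constant ⇒ V ∝ T: P₂ = P₁; T₂ = T₁·(V₂/V₁) = 242.7 K.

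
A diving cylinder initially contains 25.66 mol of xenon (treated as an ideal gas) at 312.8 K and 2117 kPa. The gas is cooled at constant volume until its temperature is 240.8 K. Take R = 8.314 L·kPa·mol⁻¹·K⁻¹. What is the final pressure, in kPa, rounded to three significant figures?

P₂ ≈ 1.63e+03 kPa

From PV = nRT: V₁ = nRT₁/P₁ = 31.52 L.
Isochoric, so P/T is constant: V₂ = V₁; P₂ = P₁·(T₂/T₁) = 1630 kPa.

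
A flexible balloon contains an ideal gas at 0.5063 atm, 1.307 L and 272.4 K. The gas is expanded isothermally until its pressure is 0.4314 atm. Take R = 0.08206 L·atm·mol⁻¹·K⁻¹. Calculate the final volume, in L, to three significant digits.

T constant ⇒ Boyle's law P V = const: T₂ = T₁; V₂ = V₁·(P₁/P₂) = 1.534 L.

V₂ ≈ 1.53 L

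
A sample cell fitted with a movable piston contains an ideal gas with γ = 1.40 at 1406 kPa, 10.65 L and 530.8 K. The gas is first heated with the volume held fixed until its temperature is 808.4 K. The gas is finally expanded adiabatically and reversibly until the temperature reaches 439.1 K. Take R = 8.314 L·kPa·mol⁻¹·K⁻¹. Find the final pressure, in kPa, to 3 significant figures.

V constant ⇒ P ∝ T: V₂ = V₁; P₂ = P₁·(T₂/T₁) = 2141 kPa.
Adiabatic (γ = 1.40), T V^(γ−1) and P V^γ constant: P₃ = P₂·(T₃/T₂)^(γ/(γ−1)) = 252.9 kPa; V₃ = V₂·(T₂/T₃)^(1/(γ−1)) = 48.98 L.

P₃ ≈ 253 kPa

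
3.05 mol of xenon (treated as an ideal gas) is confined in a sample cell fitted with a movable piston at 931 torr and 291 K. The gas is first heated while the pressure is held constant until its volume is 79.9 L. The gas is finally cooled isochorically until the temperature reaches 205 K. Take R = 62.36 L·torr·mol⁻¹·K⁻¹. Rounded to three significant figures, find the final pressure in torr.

P₃ ≈ 488 torr

From PV = nRT: V₁ = nRT₁/P₁ = 59.45 L.
P constant ⇒ V ∝ T: P₂ = P₁; T₂ = T₁·(V₂/V₁) = 391.1 K.
V constant ⇒ P ∝ T: V₃ = V₂; P₃ = P₂·(T₃/T₂) = 488.0 torr.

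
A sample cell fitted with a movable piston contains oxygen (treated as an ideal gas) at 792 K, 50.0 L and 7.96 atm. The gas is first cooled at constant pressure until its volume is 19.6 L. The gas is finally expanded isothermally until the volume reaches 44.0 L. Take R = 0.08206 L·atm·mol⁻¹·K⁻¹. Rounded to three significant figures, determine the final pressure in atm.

Isobaric, so V/T is constant: P₂ = P₁; T₂ = T₁·(V₂/V₁) = 310.5 K.
Isothermal, so P V is constant: T₃ = T₂; P₃ = P₂·(V₂/V₃) = 3.546 atm.

P₃ ≈ 3.55 atm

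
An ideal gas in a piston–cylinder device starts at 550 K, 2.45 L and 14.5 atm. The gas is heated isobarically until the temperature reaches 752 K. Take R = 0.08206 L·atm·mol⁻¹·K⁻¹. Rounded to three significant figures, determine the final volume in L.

V₂ ≈ 3.35 L

P constant ⇒ V ∝ T: P₂ = P₁; V₂ = V₁·(T₂/T₁) = 3.350 L.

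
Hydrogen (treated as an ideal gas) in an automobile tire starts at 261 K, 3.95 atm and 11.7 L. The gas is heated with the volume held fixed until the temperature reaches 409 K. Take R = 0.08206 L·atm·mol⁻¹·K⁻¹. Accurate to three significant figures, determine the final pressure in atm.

P₂ ≈ 6.19 atm

V constant ⇒ P ∝ T: V₂ = V₁; P₂ = P₁·(T₂/T₁) = 6.190 atm.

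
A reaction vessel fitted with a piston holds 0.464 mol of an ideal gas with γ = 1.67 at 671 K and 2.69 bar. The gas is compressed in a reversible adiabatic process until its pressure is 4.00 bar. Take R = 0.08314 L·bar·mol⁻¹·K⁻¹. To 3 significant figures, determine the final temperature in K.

T₂ ≈ 787 K

From PV = nRT: V₁ = nRT₁/P₁ = 9.623 L.
Adiabatic (γ = 1.67), T V^(γ−1) and P V^γ constant: T₂ = T₁·(P₂/P₁)^((γ−1)/γ) = 786.8 K; V₂ = V₁·(P₁/P₂)^(1/γ) = 7.588 L.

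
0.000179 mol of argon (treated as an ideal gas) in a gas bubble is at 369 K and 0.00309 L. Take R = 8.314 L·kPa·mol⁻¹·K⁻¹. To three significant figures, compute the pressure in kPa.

P ≈ 178 kPa

PV = nRT ⇒ P = nRT/V = (0.000179 × 8.314 × 369) / 0.00309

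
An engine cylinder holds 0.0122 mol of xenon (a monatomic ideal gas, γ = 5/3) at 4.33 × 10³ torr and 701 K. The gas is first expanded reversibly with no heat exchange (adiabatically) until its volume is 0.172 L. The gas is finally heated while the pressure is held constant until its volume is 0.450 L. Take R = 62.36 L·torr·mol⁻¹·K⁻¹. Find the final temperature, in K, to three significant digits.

T₃ ≈ 1.47e+03 K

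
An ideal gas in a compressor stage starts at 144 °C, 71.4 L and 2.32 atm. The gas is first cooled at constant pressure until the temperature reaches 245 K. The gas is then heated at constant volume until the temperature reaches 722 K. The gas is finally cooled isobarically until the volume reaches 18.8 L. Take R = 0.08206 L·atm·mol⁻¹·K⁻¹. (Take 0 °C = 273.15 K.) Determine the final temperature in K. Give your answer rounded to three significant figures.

T₄ ≈ 324 K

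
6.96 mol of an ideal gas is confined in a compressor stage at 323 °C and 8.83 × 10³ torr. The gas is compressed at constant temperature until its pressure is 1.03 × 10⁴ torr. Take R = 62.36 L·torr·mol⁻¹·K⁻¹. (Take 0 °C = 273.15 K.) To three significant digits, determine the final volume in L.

V₂ ≈ 25.1 L

Convert: T₁ = 596.1 K.
From PV = nRT: V₁ = nRT₁/P₁ = 29.30 L.
Isothermal, so P V is constant: T₂ = T₁; V₂ = V₁·(P₁/P₂) = 25.12 L.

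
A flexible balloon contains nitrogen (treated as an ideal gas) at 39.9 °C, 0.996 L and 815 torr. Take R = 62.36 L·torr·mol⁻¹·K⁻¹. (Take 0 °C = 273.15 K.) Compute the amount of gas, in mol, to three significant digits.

n ≈ 0.0416 mol

Convert: T = 313.05 K.
PV = nRT ⇒ n = PV/(RT) = (815 × 0.996) / (62.36 × 313.05)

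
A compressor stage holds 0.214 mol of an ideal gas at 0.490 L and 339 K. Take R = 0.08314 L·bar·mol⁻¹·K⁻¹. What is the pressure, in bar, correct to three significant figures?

P ≈ 12.3 bar

PV = nRT ⇒ P = nRT/V = (0.214 × 0.08314 × 339) / 0.490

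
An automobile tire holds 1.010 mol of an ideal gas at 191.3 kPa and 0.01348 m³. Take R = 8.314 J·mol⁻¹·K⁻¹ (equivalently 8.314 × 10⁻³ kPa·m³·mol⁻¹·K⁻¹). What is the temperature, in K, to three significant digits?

PV = nRT ⇒ T = PV/(nR) = (191.3 × 0.01348) / (1.010 × 8.314 × 10⁻³)

T ≈ 307 K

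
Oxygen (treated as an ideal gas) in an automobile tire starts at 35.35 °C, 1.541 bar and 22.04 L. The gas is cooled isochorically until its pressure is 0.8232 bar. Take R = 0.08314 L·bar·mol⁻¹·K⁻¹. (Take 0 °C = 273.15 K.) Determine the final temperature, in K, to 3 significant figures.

T₂ ≈ 165 K

Convert: T₁ = 308.5 K.
V constant ⇒ P ∝ T: V₂ = V₁; T₂ = T₁·(P₂/P₁) = 164.8 K.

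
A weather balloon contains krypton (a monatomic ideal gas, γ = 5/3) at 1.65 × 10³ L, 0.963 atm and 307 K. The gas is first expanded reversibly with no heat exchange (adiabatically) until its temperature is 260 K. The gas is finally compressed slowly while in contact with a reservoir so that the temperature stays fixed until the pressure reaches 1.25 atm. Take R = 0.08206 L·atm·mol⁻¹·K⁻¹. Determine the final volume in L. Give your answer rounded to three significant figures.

V₃ ≈ 1.08e+03 L

Reversible adiabatic, γ = 5/3: P₂ = P₁·(T₂/T₁)^(γ/(γ−1)) = 0.6356 atm; V₂ = V₁·(T₁/T₂)^(1/(γ−1)) = 2117 L.
Isothermal, so P V is constant: T₃ = T₂; V₃ = V₂·(P₂/P₃) = 1077 L.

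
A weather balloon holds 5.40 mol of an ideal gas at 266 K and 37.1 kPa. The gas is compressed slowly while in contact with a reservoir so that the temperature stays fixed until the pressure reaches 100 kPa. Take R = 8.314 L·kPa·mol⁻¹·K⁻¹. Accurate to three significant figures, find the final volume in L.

V₂ ≈ 119 L

From PV = nRT: V₁ = nRT₁/P₁ = 321.9 L.
Isothermal, so P V is constant: T₂ = T₁; V₂ = V₁·(P₁/P₂) = 119.4 L.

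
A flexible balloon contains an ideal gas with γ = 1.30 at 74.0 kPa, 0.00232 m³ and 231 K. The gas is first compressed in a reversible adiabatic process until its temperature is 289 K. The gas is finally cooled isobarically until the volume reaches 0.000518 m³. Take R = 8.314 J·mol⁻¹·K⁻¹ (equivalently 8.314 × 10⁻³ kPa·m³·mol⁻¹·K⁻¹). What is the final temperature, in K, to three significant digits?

Reversible adiabatic, γ = 1.30: P₂ = P₁·(T₂/T₁)^(γ/(γ−1)) = 195.3 kPa; V₂ = V₁·(T₁/T₂)^(1/(γ−1)) = 0.001100 m³.
P constant ⇒ V ∝ T: P₃ = P₂; T₃ = T₂·(V₃/V₂) = 136.2 K.

T₃ ≈ 136 K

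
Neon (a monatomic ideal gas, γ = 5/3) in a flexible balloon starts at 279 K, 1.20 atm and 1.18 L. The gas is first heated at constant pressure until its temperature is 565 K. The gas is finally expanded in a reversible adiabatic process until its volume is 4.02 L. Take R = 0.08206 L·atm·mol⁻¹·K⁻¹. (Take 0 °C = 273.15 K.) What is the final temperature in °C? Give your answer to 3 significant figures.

P constant ⇒ V ∝ T: P₂ = P₁; V₂ = V₁·(T₂/T₁) = 2.390 L.
Adiabatic (γ = 5/3), T V^(γ−1) and P V^γ constant: T₃ = T₂·(V₂/V₃)^(γ−1) = 399.4 K; P₃ = P₂·(V₂/V₃)^γ = 0.5043 atm.

T₃ ≈ 126 °C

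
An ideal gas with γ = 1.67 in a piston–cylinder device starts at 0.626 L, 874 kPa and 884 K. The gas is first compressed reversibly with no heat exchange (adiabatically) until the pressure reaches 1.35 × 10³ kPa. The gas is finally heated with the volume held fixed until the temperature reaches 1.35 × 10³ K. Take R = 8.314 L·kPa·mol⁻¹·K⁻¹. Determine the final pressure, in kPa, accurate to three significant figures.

Reversible adiabatic, γ = 1.67: T₂ = T₁·(P₂/P₁)^((γ−1)/γ) = 1052 K; V₂ = V₁·(P₁/P₂)^(1/γ) = 0.4825 L.
V constant ⇒ P ∝ T: V₃ = V₂; P₃ = P₂·(T₃/T₂) = 1732 kPa.

P₃ ≈ 1.73e+03 kPa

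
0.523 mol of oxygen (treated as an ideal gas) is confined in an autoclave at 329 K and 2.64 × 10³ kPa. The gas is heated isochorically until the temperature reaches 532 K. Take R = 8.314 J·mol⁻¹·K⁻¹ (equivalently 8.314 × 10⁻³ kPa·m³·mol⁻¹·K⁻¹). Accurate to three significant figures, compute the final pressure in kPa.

From PV = nRT: V₁ = nRT₁/P₁ = 0.0005419 m³.
V constant ⇒ P ∝ T: V₂ = V₁; P₂ = P₁·(T₂/T₁) = 4269 kPa.

P₂ ≈ 4.27e+03 kPa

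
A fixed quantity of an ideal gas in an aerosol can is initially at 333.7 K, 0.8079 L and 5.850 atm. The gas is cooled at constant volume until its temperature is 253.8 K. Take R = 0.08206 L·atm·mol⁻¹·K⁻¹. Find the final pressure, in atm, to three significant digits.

V constant ⇒ P ∝ T: V₂ = V₁; P₂ = P₁·(T₂/T₁) = 4.449 atm.

P₂ ≈ 4.45 atm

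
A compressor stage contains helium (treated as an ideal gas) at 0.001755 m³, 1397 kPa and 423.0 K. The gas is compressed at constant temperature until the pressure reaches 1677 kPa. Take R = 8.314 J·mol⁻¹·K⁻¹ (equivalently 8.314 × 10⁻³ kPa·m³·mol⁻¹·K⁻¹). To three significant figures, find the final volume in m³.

Isothermal, so P V is constant: T₂ = T₁; V₂ = V₁·(P₁/P₂) = 0.001462 m³.

V₂ ≈ 0.00146 m³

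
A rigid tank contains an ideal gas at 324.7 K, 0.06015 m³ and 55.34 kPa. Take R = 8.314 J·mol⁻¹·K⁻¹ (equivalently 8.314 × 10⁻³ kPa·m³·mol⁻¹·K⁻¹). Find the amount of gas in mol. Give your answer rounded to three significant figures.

n ≈ 1.23 mol

PV = nRT ⇒ n = PV/(RT) = (55.34 × 0.06015) / (8.314 × 10⁻³ × 324.7)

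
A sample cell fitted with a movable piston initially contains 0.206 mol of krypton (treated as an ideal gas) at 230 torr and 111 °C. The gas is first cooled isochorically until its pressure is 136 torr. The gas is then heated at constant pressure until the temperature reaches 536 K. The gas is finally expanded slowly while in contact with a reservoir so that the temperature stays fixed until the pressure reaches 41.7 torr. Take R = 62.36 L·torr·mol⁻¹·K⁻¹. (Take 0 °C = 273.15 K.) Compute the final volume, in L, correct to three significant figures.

V₄ ≈ 165 L

Convert: T₁ = 384.1 K.
From PV = nRT: V₁ = nRT₁/P₁ = 21.46 L.
V constant ⇒ P ∝ T: V₂ = V₁; T₂ = T₁·(P₂/P₁) = 227.1 K.
Isobaric, so V/T is constant: P₃ = P₂; V₃ = V₂·(T₃/T₂) = 50.63 L.
T constant ⇒ Boyle's law P V = const: T₄ = T₃; V₄ = V₃·(P₃/P₄) = 165.1 L.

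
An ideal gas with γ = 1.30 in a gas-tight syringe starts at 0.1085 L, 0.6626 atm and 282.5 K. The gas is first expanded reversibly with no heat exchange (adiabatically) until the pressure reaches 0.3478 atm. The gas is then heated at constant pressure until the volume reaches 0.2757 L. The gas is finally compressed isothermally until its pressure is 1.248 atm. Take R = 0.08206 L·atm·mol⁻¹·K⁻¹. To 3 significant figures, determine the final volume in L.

Reversible adiabatic, γ = 1.30: T₂ = T₁·(P₂/P₁)^((γ−1)/γ) = 243.5 K; V₂ = V₁·(P₁/P₂)^(1/γ) = 0.1781 L.
P constant ⇒ V ∝ T: P₃ = P₂; T₃ = T₂·(V₃/V₂) = 376.8 K.
T constant ⇒ Boyle's law P V = const: T₄ = T₃; V₄ = V₃·(P₃/P₄) = 0.07683 L.

V₄ ≈ 0.0768 L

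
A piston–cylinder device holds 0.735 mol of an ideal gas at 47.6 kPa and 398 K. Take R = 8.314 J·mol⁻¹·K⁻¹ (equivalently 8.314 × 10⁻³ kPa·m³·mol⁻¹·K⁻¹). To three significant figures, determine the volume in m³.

V ≈ 0.0511 m³

PV = nRT ⇒ V = nRT/P = (0.735 × 8.314 × 10⁻³ × 398) / 47.6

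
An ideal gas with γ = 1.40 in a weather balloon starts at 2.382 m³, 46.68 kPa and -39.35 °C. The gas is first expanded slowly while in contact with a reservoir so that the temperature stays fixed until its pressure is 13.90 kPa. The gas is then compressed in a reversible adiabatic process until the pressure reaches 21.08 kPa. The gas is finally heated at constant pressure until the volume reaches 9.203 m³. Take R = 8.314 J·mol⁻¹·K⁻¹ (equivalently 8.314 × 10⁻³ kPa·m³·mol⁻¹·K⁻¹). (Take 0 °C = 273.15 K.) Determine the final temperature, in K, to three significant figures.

Convert: T₁ = 233.8 K.
Isothermal, so P V is constant: T₂ = T₁; V₂ = V₁·(P₁/P₂) = 7.999 m³.
Reversible adiabatic, γ = 1.40: T₃ = T₂·(P₃/P₂)^((γ−1)/γ) = 263.3 K; V₃ = V₂·(P₂/P₃)^(1/γ) = 5.941 m³.
P constant ⇒ V ∝ T: P₄ = P₃; T₄ = T₃·(V₄/V₃) = 407.9 K.

T₄ ≈ 408 K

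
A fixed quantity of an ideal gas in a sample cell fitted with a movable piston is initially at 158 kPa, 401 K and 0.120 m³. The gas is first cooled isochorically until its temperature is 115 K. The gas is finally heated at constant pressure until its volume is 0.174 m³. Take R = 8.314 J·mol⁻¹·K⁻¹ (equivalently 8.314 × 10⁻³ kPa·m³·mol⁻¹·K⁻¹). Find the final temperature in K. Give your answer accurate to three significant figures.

T₃ ≈ 167 K

Isochoric, so P/T is constant: V₂ = V₁; P₂ = P₁·(T₂/T₁) = 45.31 kPa.
Isobaric, so V/T is constant: P₃ = P₂; T₃ = T₂·(V₃/V₂) = 166.8 K.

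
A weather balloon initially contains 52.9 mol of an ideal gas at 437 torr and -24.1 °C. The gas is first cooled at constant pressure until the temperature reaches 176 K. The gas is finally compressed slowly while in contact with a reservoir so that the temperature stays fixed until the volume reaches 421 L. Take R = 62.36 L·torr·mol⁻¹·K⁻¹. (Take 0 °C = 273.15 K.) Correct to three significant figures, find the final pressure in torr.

Convert: T₁ = 249.0 K.
From PV = nRT: V₁ = nRT₁/P₁ = 1880 L.
Isobaric, so V/T is constant: P₂ = P₁; V₂ = V₁·(T₂/T₁) = 1329 L.
T constant ⇒ Boyle's law P V = const: T₃ = T₂; P₃ = P₂·(V₂/V₃) = 1379 torr.

P₃ ≈ 1.38e+03 torr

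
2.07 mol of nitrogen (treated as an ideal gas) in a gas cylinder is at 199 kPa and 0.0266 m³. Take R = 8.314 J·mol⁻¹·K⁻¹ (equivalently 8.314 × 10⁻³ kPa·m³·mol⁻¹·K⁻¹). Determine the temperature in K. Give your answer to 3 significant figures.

PV = nRT ⇒ T = PV/(nR) = (199 × 0.0266) / (2.07 × 8.314 × 10⁻³)

T ≈ 308 K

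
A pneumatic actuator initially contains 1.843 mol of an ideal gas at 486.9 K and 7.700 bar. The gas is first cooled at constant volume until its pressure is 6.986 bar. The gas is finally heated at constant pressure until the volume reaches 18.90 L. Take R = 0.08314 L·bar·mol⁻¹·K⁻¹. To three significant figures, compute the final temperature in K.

T₃ ≈ 862 K

From PV = nRT: V₁ = nRT₁/P₁ = 9.689 L.
V constant ⇒ P ∝ T: V₂ = V₁; T₂ = T₁·(P₂/P₁) = 441.8 K.
P constant ⇒ V ∝ T: P₃ = P₂; T₃ = T₂·(V₃/V₂) = 861.7 K.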